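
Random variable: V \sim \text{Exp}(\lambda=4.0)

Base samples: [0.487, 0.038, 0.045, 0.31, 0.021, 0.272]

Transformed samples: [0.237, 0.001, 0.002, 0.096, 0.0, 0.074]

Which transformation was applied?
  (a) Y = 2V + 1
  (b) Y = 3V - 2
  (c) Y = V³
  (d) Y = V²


Checking option (d) Y = V²:
  V = 0.487 -> Y = 0.237 ✓
  V = 0.038 -> Y = 0.001 ✓
  V = 0.045 -> Y = 0.002 ✓
All samples match this transformation.

(d) V²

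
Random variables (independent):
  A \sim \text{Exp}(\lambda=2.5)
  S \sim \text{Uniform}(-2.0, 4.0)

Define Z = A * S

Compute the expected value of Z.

For independent RVs: E[XY] = E[X]*E[Y]
E[A] = 0.4
E[S] = 1
E[Z] = 0.4 * 1 = 0.4

0.4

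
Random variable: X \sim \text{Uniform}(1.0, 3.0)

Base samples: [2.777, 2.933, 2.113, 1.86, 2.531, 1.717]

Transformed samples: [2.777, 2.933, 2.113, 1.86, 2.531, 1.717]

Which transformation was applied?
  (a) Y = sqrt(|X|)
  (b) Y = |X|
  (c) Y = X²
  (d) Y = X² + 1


Checking option (b) Y = |X|:
  X = 2.777 -> Y = 2.777 ✓
  X = 2.933 -> Y = 2.933 ✓
  X = 2.113 -> Y = 2.113 ✓
All samples match this transformation.

(b) |X|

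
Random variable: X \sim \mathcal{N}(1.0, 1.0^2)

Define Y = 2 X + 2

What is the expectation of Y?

For Y = 2X + 2:
E[Y] = 2 * E[X] + 2
E[X] = 1.0 = 1
E[Y] = 2 * 1 + 2 = 4

4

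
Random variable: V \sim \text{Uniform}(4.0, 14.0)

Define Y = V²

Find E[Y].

Using E[X²] = Var(X) + (E[X])²:
E[V] = 9
Var(V) = (14 - 4)^2/12 = 8.3333333
E[V²] = 8.3333333 + 9² = 8.3333333 + 81 = 89.333333

89.333333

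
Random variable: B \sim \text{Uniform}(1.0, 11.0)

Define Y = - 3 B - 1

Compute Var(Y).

For Y = aB + b: Var(Y) = a² * Var(B)
Var(B) = (11 - 1)^2/12 = 8.3333333
Var(Y) = (-3)² * 8.3333333 = 9 * 8.3333333 = 75

75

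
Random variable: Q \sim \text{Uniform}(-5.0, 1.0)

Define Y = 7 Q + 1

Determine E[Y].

For Y = 7Q + 1:
E[Y] = 7 * E[Q] + 1
E[Q] = (-5 + 1)/2 = -2
E[Y] = 7 * (-2) + 1 = -13

-13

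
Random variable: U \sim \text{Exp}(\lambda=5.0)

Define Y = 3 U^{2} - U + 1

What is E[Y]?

E[Y] = 3*E[U²] - 1*E[U] + 1
E[U] = 0.2
E[U²] = Var(U) + (E[U])² = 0.04 + 0.04 = 0.08
E[Y] = 3*0.08 - 1*0.2 + 1 = 1.04

1.04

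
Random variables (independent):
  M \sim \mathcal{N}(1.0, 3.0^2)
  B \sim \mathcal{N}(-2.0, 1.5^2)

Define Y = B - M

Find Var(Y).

For independent RVs: Var(aX + bY) = a²Var(X) + b²Var(Y)
Var(M) = 9
Var(B) = 2.25
Var(Y) = (-1)²*9 + 1²*2.25
= 1*9 + 1*2.25 = 11.25

11.25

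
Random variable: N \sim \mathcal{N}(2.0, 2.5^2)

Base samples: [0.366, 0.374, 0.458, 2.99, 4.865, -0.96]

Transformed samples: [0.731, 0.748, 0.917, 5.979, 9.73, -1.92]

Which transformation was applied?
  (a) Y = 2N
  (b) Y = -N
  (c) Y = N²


Checking option (a) Y = 2N:
  N = 0.366 -> Y = 0.731 ✓
  N = 0.374 -> Y = 0.748 ✓
  N = 0.458 -> Y = 0.917 ✓
All samples match this transformation.

(a) 2N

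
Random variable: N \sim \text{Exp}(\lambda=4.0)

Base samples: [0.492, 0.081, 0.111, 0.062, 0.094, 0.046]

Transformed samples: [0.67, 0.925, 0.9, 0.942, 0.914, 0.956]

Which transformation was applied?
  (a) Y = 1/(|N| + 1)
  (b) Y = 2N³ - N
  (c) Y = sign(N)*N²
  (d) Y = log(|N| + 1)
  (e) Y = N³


Checking option (a) Y = 1/(|N| + 1):
  N = 0.492 -> Y = 0.67 ✓
  N = 0.081 -> Y = 0.925 ✓
  N = 0.111 -> Y = 0.9 ✓
All samples match this transformation.

(a) 1/(|N| + 1)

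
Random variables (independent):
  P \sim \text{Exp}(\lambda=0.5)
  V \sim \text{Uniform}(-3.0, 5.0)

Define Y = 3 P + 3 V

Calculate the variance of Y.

For independent RVs: Var(aX + bY) = a²Var(X) + b²Var(Y)
Var(P) = 4
Var(V) = 5.3333333
Var(Y) = 3²*4 + 3²*5.3333333
= 9*4 + 9*5.3333333 = 84

84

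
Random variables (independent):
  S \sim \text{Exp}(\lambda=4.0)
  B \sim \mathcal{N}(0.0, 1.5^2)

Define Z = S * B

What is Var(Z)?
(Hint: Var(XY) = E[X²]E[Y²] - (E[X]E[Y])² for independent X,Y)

Var(XY) = E[X²]E[Y²] - (E[X]E[Y])²
E[S] = 0.25, Var(S) = 0.0625
E[B] = 0, Var(B) = 2.25
E[S²] = 0.0625 + 0.25² = 0.125
E[B²] = 2.25 + 0² = 2.25
Var(Z) = 0.125*2.25 - (0.25*0)²
= 0.28125 - 0 = 0.28125

0.28125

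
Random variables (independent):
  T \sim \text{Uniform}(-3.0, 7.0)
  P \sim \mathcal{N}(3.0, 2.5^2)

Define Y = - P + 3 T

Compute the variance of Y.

For independent RVs: Var(aX + bY) = a²Var(X) + b²Var(Y)
Var(T) = 8.3333333
Var(P) = 6.25
Var(Y) = 3²*8.3333333 + (-1)²*6.25
= 9*8.3333333 + 1*6.25 = 81.25

81.25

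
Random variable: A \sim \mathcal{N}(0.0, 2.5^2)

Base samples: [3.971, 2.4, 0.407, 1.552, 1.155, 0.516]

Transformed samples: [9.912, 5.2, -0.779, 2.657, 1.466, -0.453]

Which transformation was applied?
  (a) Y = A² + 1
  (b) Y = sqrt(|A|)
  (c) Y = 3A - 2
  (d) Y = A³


Checking option (c) Y = 3A - 2:
  A = 3.971 -> Y = 9.912 ✓
  A = 2.4 -> Y = 5.2 ✓
  A = 0.407 -> Y = -0.779 ✓
All samples match this transformation.

(c) 3A - 2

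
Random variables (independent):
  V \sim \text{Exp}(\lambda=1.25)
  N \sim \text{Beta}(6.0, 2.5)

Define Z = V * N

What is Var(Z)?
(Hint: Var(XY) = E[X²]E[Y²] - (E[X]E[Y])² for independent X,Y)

Var(XY) = E[X²]E[Y²] - (E[X]E[Y])²
E[V] = 0.8, Var(V) = 0.64
E[N] = 0.70588235, Var(N) = 0.021853943
E[V²] = 0.64 + 0.8² = 1.28
E[N²] = 0.021853943 + 0.70588235² = 0.52012384
Var(Z) = 1.28*0.52012384 - (0.8*0.70588235)²
= 0.66575851 - 0.31889273 = 0.34686578

0.34686578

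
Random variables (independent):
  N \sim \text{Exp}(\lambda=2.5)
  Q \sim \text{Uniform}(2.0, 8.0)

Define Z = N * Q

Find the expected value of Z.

For independent RVs: E[XY] = E[X]*E[Y]
E[N] = 0.4
E[Q] = 5
E[Z] = 0.4 * 5 = 2

2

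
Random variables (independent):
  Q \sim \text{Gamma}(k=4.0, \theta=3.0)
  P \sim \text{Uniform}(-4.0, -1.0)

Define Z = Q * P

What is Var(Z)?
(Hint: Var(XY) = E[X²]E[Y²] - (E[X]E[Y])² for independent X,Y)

Var(XY) = E[X²]E[Y²] - (E[X]E[Y])²
E[Q] = 12, Var(Q) = 36
E[P] = -2.5, Var(P) = 0.75
E[Q²] = 36 + 12² = 180
E[P²] = 0.75 + (-2.5)² = 7
Var(Z) = 180*7 - (12*(-2.5))²
= 1260 - 900 = 360

360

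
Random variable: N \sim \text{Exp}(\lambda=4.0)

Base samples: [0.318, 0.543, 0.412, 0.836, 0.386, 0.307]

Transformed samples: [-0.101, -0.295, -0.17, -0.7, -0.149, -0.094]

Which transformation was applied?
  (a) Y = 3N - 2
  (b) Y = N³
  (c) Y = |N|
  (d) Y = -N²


Checking option (d) Y = -N²:
  N = 0.318 -> Y = -0.101 ✓
  N = 0.543 -> Y = -0.295 ✓
  N = 0.412 -> Y = -0.17 ✓
All samples match this transformation.

(d) -N²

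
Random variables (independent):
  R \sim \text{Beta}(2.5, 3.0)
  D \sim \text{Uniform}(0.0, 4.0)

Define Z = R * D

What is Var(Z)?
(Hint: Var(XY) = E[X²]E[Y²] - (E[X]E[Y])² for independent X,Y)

Var(XY) = E[X²]E[Y²] - (E[X]E[Y])²
E[R] = 0.45454545, Var(R) = 0.038143675
E[D] = 2, Var(D) = 1.3333333
E[R²] = 0.038143675 + 0.45454545² = 0.24475524
E[D²] = 1.3333333 + 2² = 5.3333333
Var(Z) = 0.24475524*5.3333333 - (0.45454545*2)²
= 1.3053613 - 0.82644628 = 0.47891502

0.47891502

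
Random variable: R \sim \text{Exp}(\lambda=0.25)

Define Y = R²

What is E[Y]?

Using E[X²] = Var(X) + (E[X])²:
E[R] = 4
Var(R) = 1/0.25^2 = 16
E[R²] = 16 + 4² = 16 + 16 = 32

32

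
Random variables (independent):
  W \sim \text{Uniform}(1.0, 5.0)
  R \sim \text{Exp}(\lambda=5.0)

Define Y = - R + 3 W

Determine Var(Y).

For independent RVs: Var(aX + bY) = a²Var(X) + b²Var(Y)
Var(W) = 1.3333333
Var(R) = 0.04
Var(Y) = 3²*1.3333333 + (-1)²*0.04
= 9*1.3333333 + 1*0.04 = 12.04

12.04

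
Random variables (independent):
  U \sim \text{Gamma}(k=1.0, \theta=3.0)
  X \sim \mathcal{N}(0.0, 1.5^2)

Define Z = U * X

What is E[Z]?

For independent RVs: E[XY] = E[X]*E[Y]
E[U] = 3
E[X] = 0
E[Z] = 3 * 0 = 0

0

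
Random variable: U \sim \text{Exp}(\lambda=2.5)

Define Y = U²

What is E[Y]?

E[U²] = Var(U) + (E[U])² = 0.16 + 0.16 = 0.32

0.32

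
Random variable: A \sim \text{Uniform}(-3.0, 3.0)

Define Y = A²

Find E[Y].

Using E[X²] = Var(X) + (E[X])²:
E[A] = 0
Var(A) = (3 + 3)^2/12 = 3
E[A²] = 3 + 0² = 3 + 0 = 3

3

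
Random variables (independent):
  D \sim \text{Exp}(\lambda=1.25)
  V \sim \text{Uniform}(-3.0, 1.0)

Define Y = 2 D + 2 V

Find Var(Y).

For independent RVs: Var(aX + bY) = a²Var(X) + b²Var(Y)
Var(D) = 0.64
Var(V) = 1.3333333
Var(Y) = 2²*0.64 + 2²*1.3333333
= 4*0.64 + 4*1.3333333 = 7.8933333

7.8933333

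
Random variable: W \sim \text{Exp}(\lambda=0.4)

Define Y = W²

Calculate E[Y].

E[W²] = Var(W) + (E[W])² = 6.25 + 6.25 = 12.5

12.5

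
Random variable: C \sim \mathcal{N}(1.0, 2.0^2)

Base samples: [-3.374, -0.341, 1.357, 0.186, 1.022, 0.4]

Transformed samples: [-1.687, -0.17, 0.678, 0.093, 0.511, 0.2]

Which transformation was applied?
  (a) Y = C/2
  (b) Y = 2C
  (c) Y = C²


Checking option (a) Y = C/2:
  C = -3.374 -> Y = -1.687 ✓
  C = -0.341 -> Y = -0.17 ✓
  C = 1.357 -> Y = 0.678 ✓
All samples match this transformation.

(a) C/2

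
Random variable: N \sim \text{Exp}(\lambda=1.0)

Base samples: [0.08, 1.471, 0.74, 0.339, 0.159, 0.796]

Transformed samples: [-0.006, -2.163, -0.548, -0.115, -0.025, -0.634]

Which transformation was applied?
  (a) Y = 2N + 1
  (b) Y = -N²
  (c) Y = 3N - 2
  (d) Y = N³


Checking option (b) Y = -N²:
  N = 0.08 -> Y = -0.006 ✓
  N = 1.471 -> Y = -2.163 ✓
  N = 0.74 -> Y = -0.548 ✓
All samples match this transformation.

(b) -N²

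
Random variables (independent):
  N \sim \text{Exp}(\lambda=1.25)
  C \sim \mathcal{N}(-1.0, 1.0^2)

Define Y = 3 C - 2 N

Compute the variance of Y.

For independent RVs: Var(aX + bY) = a²Var(X) + b²Var(Y)
Var(N) = 0.64
Var(C) = 1
Var(Y) = (-2)²*0.64 + 3²*1
= 4*0.64 + 9*1 = 11.56

11.56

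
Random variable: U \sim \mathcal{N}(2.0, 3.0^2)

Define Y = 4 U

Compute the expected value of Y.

For Y = 4U:
E[Y] = 4 * E[U]
E[U] = 2.0 = 2
E[Y] = 4 * 2 = 8

8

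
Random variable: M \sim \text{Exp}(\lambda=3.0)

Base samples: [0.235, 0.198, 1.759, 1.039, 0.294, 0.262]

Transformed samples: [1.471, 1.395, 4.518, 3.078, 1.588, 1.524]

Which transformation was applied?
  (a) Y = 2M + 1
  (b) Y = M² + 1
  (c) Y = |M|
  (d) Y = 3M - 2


Checking option (a) Y = 2M + 1:
  M = 0.235 -> Y = 1.471 ✓
  M = 0.198 -> Y = 1.395 ✓
  M = 1.759 -> Y = 4.518 ✓
All samples match this transformation.

(a) 2M + 1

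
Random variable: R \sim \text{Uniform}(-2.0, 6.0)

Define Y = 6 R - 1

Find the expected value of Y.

For Y = 6R - 1:
E[Y] = 6 * E[R] - 1
E[R] = (-2 + 6)/2 = 2
E[Y] = 6 * 2 - 1 = 11

11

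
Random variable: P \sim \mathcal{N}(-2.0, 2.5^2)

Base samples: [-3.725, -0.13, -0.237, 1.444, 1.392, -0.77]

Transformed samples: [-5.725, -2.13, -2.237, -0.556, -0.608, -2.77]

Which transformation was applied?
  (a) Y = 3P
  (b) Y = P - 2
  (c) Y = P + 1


Checking option (b) Y = P - 2:
  P = -3.725 -> Y = -5.725 ✓
  P = -0.13 -> Y = -2.13 ✓
  P = -0.237 -> Y = -2.237 ✓
All samples match this transformation.

(b) P - 2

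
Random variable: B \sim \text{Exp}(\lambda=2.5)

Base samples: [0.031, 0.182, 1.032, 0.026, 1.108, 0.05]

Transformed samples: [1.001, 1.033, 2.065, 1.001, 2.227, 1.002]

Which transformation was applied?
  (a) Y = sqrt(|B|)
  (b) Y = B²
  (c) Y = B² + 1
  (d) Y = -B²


Checking option (c) Y = B² + 1:
  B = 0.031 -> Y = 1.001 ✓
  B = 0.182 -> Y = 1.033 ✓
  B = 1.032 -> Y = 2.065 ✓
All samples match this transformation.

(c) B² + 1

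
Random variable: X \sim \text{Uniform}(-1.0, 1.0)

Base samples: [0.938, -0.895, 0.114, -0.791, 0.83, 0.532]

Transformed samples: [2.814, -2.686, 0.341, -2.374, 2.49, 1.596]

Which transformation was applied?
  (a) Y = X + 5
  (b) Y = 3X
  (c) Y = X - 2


Checking option (b) Y = 3X:
  X = 0.938 -> Y = 2.814 ✓
  X = -0.895 -> Y = -2.686 ✓
  X = 0.114 -> Y = 0.341 ✓
All samples match this transformation.

(b) 3X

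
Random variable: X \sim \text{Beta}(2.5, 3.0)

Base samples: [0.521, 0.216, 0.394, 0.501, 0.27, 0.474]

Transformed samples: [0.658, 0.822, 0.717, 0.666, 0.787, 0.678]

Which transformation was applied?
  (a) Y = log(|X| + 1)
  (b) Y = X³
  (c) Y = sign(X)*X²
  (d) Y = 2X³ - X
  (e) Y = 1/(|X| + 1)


Checking option (e) Y = 1/(|X| + 1):
  X = 0.521 -> Y = 0.658 ✓
  X = 0.216 -> Y = 0.822 ✓
  X = 0.394 -> Y = 0.717 ✓
All samples match this transformation.

(e) 1/(|X| + 1)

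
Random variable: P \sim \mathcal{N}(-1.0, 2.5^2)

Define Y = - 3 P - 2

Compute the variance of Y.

For Y = aP + b: Var(Y) = a² * Var(P)
Var(P) = 2.5^2 = 6.25
Var(Y) = (-3)² * 6.25 = 9 * 6.25 = 56.25

56.25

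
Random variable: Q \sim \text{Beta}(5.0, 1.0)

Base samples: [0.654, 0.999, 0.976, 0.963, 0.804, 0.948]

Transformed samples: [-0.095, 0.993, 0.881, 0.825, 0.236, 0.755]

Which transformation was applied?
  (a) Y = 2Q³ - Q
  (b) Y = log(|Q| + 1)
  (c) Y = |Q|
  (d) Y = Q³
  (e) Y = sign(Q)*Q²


Checking option (a) Y = 2Q³ - Q:
  Q = 0.654 -> Y = -0.095 ✓
  Q = 0.999 -> Y = 0.993 ✓
  Q = 0.976 -> Y = 0.881 ✓
All samples match this transformation.

(a) 2Q³ - Q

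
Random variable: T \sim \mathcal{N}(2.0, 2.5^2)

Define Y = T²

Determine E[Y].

Using E[X²] = Var(X) + (E[X])²:
E[T] = 2
Var(T) = 2.5^2 = 6.25
E[T²] = 6.25 + 2² = 6.25 + 4 = 10.25

10.25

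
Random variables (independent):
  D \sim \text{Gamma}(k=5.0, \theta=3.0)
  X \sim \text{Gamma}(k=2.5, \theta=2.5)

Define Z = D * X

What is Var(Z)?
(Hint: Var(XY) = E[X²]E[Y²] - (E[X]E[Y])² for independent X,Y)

Var(XY) = E[X²]E[Y²] - (E[X]E[Y])²
E[D] = 15, Var(D) = 45
E[X] = 6.25, Var(X) = 15.625
E[D²] = 45 + 15² = 270
E[X²] = 15.625 + 6.25² = 54.6875
Var(Z) = 270*54.6875 - (15*6.25)²
= 14765.625 - 8789.0625 = 5976.5625

5976.5625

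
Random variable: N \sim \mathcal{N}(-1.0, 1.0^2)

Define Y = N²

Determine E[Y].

Using E[X²] = Var(X) + (E[X])²:
E[N] = -1
Var(N) = 1.0^2 = 1
E[N²] = 1 + (-1)² = 1 + 1 = 2

2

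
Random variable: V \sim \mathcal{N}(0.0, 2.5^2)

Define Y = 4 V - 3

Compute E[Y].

For Y = 4V - 3:
E[Y] = 4 * E[V] - 3
E[V] = 0.0 = 0
E[Y] = 4 * 0 - 3 = -3

-3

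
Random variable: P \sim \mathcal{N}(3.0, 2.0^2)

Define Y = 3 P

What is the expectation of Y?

For Y = 3P:
E[Y] = 3 * E[P]
E[P] = 3.0 = 3
E[Y] = 3 * 3 = 9

9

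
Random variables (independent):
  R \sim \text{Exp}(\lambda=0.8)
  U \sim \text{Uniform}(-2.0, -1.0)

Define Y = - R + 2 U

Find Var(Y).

For independent RVs: Var(aX + bY) = a²Var(X) + b²Var(Y)
Var(R) = 1.5625
Var(U) = 0.083333333
Var(Y) = (-1)²*1.5625 + 2²*0.083333333
= 1*1.5625 + 4*0.083333333 = 1.8958333

1.8958333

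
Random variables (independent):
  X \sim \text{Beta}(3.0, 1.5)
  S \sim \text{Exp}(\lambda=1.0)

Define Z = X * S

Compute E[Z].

For independent RVs: E[XY] = E[X]*E[Y]
E[X] = 0.66666667
E[S] = 1
E[Z] = 0.66666667 * 1 = 0.66666667

0.66666667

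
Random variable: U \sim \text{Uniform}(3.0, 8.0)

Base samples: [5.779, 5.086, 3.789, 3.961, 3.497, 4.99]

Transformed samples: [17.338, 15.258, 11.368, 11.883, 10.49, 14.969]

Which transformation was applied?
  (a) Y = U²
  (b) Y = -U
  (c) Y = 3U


Checking option (c) Y = 3U:
  U = 5.779 -> Y = 17.338 ✓
  U = 5.086 -> Y = 15.258 ✓
  U = 3.789 -> Y = 11.368 ✓
All samples match this transformation.

(c) 3U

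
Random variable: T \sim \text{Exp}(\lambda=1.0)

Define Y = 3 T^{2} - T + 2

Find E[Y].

E[Y] = 3*E[T²] - 1*E[T] + 2
E[T] = 1
E[T²] = Var(T) + (E[T])² = 1 + 1 = 2
E[Y] = 3*2 - 1*1 + 2 = 7

7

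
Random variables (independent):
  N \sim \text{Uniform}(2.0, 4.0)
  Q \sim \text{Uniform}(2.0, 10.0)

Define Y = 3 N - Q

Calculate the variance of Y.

For independent RVs: Var(aX + bY) = a²Var(X) + b²Var(Y)
Var(N) = 0.33333333
Var(Q) = 5.3333333
Var(Y) = 3²*0.33333333 + (-1)²*5.3333333
= 9*0.33333333 + 1*5.3333333 = 8.3333333

8.3333333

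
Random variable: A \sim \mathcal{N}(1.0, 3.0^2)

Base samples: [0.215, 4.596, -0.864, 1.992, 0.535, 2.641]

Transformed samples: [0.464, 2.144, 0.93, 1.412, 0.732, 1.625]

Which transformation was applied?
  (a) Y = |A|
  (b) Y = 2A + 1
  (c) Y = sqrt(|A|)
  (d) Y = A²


Checking option (c) Y = sqrt(|A|):
  A = 0.215 -> Y = 0.464 ✓
  A = 4.596 -> Y = 2.144 ✓
  A = -0.864 -> Y = 0.93 ✓
All samples match this transformation.

(c) sqrt(|A|)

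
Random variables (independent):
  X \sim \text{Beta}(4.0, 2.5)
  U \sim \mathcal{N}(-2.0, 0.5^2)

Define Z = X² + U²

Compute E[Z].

E[Z] = E[X²] + E[U²]
E[X²] = Var(X) + E[X]² = 0.031558185 + 0.37869822 = 0.41025641
E[U²] = Var(U) + E[U]² = 0.25 + 4 = 4.25
E[Z] = 0.41025641 + 4.25 = 4.6602564

4.6602564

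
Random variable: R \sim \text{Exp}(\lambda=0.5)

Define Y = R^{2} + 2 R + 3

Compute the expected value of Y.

E[Y] = 1*E[R²] + 2*E[R] + 3
E[R] = 2
E[R²] = Var(R) + (E[R])² = 4 + 4 = 8
E[Y] = 1*8 + 2*2 + 3 = 15

15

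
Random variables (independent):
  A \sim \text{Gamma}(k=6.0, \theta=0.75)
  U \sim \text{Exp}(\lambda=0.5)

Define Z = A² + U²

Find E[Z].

E[Z] = E[A²] + E[U²]
E[A²] = Var(A) + E[A]² = 3.375 + 20.25 = 23.625
E[U²] = Var(U) + E[U]² = 4 + 4 = 8
E[Z] = 23.625 + 8 = 31.625

31.625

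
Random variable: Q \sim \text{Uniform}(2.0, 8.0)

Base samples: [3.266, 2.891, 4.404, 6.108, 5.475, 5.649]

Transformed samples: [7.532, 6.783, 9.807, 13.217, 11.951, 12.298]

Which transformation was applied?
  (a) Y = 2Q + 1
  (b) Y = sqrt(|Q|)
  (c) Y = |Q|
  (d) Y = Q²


Checking option (a) Y = 2Q + 1:
  Q = 3.266 -> Y = 7.532 ✓
  Q = 2.891 -> Y = 6.783 ✓
  Q = 4.404 -> Y = 9.807 ✓
All samples match this transformation.

(a) 2Q + 1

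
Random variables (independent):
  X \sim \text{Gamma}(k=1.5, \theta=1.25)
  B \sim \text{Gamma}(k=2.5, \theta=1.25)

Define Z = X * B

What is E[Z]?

For independent RVs: E[XY] = E[X]*E[Y]
E[X] = 1.875
E[B] = 3.125
E[Z] = 1.875 * 3.125 = 5.859375

5.859375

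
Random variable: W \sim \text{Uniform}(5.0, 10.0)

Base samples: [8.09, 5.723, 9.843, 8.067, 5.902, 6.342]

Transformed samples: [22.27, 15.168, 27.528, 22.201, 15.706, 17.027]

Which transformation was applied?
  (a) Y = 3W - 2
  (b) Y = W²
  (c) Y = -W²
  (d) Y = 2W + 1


Checking option (a) Y = 3W - 2:
  W = 8.09 -> Y = 22.27 ✓
  W = 5.723 -> Y = 15.168 ✓
  W = 9.843 -> Y = 27.528 ✓
All samples match this transformation.

(a) 3W - 2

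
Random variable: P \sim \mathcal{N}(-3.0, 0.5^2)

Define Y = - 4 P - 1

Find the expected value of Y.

For Y = -4P - 1:
E[Y] = -4 * E[P] - 1
E[P] = -3.0 = -3
E[Y] = -4 * (-3) - 1 = 11

11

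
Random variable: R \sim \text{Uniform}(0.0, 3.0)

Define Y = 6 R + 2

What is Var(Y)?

For Y = aR + b: Var(Y) = a² * Var(R)
Var(R) = (3 - 0)^2/12 = 0.75
Var(Y) = 6² * 0.75 = 36 * 0.75 = 27

27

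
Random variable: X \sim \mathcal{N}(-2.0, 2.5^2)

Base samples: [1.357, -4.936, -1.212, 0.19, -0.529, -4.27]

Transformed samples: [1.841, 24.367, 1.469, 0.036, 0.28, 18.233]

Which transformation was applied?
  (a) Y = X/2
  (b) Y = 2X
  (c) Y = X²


Checking option (c) Y = X²:
  X = 1.357 -> Y = 1.841 ✓
  X = -4.936 -> Y = 24.367 ✓
  X = -1.212 -> Y = 1.469 ✓
All samples match this transformation.

(c) X²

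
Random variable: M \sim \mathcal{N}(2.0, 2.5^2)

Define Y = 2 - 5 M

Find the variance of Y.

For Y = aM + b: Var(Y) = a² * Var(M)
Var(M) = 2.5^2 = 6.25
Var(Y) = (-5)² * 6.25 = 25 * 6.25 = 156.25

156.25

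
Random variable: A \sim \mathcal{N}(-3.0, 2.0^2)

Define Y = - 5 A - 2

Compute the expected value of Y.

For Y = -5A - 2:
E[Y] = -5 * E[A] - 2
E[A] = -3.0 = -3
E[Y] = -5 * (-3) - 2 = 13

13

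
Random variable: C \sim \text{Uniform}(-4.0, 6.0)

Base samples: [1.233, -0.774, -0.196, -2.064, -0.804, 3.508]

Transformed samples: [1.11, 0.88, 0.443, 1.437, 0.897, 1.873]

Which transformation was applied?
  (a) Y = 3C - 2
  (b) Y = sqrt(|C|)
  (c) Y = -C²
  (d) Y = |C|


Checking option (b) Y = sqrt(|C|):
  C = 1.233 -> Y = 1.11 ✓
  C = -0.774 -> Y = 0.88 ✓
  C = -0.196 -> Y = 0.443 ✓
All samples match this transformation.

(b) sqrt(|C|)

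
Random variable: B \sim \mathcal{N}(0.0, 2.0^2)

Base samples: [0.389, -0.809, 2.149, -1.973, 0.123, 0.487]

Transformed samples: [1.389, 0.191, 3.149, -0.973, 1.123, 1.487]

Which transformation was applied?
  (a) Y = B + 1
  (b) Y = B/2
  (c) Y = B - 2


Checking option (a) Y = B + 1:
  B = 0.389 -> Y = 1.389 ✓
  B = -0.809 -> Y = 0.191 ✓
  B = 2.149 -> Y = 3.149 ✓
All samples match this transformation.

(a) B + 1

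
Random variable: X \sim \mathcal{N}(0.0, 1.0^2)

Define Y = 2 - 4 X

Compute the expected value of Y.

For Y = -4X + 2:
E[Y] = -4 * E[X] + 2
E[X] = 0.0 = 0
E[Y] = -4 * 0 + 2 = 2

2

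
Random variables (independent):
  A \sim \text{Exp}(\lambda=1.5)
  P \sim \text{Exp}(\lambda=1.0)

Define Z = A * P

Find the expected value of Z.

For independent RVs: E[XY] = E[X]*E[Y]
E[A] = 0.66666667
E[P] = 1
E[Z] = 0.66666667 * 1 = 0.66666667

0.66666667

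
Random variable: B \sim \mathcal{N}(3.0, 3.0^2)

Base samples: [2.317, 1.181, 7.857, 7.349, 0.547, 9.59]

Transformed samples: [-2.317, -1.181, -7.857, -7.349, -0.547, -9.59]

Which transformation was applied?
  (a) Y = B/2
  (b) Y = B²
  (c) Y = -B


Checking option (c) Y = -B:
  B = 2.317 -> Y = -2.317 ✓
  B = 1.181 -> Y = -1.181 ✓
  B = 7.857 -> Y = -7.857 ✓
All samples match this transformation.

(c) -B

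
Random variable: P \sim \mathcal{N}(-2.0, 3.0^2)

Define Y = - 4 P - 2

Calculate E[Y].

For Y = -4P - 2:
E[Y] = -4 * E[P] - 2
E[P] = -2.0 = -2
E[Y] = -4 * (-2) - 2 = 6

6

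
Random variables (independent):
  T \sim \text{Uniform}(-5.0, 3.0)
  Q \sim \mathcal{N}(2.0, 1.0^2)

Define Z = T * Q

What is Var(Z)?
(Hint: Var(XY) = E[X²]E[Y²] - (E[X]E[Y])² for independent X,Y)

Var(XY) = E[X²]E[Y²] - (E[X]E[Y])²
E[T] = -1, Var(T) = 5.3333333
E[Q] = 2, Var(Q) = 1
E[T²] = 5.3333333 + (-1)² = 6.3333333
E[Q²] = 1 + 2² = 5
Var(Z) = 6.3333333*5 - (-1*2)²
= 31.666667 - 4 = 27.666667

27.666667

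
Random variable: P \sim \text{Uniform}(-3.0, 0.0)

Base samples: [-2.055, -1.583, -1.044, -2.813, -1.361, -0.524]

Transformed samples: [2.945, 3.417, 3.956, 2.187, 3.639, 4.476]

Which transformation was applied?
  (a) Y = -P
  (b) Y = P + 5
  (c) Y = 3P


Checking option (b) Y = P + 5:
  P = -2.055 -> Y = 2.945 ✓
  P = -1.583 -> Y = 3.417 ✓
  P = -1.044 -> Y = 3.956 ✓
All samples match this transformation.

(b) P + 5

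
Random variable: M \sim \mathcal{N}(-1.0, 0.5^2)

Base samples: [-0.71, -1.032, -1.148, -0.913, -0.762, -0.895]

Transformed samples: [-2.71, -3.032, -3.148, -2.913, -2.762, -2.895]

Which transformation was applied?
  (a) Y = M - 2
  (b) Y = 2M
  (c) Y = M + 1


Checking option (a) Y = M - 2:
  M = -0.71 -> Y = -2.71 ✓
  M = -1.032 -> Y = -3.032 ✓
  M = -1.148 -> Y = -3.148 ✓
All samples match this transformation.

(a) M - 2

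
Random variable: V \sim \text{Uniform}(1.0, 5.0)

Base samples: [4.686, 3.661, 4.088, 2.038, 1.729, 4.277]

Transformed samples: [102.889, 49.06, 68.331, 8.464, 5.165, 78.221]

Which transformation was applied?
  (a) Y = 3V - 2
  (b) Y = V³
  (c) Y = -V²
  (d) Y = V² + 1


Checking option (b) Y = V³:
  V = 4.686 -> Y = 102.889 ✓
  V = 3.661 -> Y = 49.06 ✓
  V = 4.088 -> Y = 68.331 ✓
All samples match this transformation.

(b) V³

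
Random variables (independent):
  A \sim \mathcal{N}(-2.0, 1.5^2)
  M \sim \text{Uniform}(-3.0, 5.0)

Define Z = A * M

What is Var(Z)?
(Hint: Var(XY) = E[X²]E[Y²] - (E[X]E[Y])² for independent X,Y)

Var(XY) = E[X²]E[Y²] - (E[X]E[Y])²
E[A] = -2, Var(A) = 2.25
E[M] = 1, Var(M) = 5.3333333
E[A²] = 2.25 + (-2)² = 6.25
E[M²] = 5.3333333 + 1² = 6.3333333
Var(Z) = 6.25*6.3333333 - (-2*1)²
= 39.583333 - 4 = 35.583333

35.583333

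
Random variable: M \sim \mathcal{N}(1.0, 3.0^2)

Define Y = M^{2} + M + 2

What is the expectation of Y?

E[Y] = 1*E[M²] + 1*E[M] + 2
E[M] = 1
E[M²] = Var(M) + (E[M])² = 9 + 1 = 10
E[Y] = 1*10 + 1*1 + 2 = 13

13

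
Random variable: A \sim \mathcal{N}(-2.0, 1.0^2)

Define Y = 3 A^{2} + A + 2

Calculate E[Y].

E[Y] = 3*E[A²] + 1*E[A] + 2
E[A] = -2
E[A²] = Var(A) + (E[A])² = 1 + 4 = 5
E[Y] = 3*5 + 1*(-2) + 2 = 15

15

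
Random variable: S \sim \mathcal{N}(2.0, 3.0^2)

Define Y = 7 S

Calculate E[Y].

For Y = 7S:
E[Y] = 7 * E[S]
E[S] = 2.0 = 2
E[Y] = 7 * 2 = 14

14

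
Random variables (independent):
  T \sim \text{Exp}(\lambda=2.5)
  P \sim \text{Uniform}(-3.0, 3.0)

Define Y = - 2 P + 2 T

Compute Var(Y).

For independent RVs: Var(aX + bY) = a²Var(X) + b²Var(Y)
Var(T) = 0.16
Var(P) = 3
Var(Y) = 2²*0.16 + (-2)²*3
= 4*0.16 + 4*3 = 12.64

12.64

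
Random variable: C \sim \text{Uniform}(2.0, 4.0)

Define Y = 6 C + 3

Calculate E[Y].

For Y = 6C + 3:
E[Y] = 6 * E[C] + 3
E[C] = (2 + 4)/2 = 3
E[Y] = 6 * 3 + 3 = 21

21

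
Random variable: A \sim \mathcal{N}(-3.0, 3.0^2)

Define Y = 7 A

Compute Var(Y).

For Y = aA + b: Var(Y) = a² * Var(A)
Var(A) = 3.0^2 = 9
Var(Y) = 7² * 9 = 49 * 9 = 441

441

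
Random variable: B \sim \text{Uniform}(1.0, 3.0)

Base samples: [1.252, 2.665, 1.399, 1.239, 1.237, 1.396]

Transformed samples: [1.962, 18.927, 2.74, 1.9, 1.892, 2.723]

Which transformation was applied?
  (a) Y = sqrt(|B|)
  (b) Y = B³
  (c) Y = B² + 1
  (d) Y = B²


Checking option (b) Y = B³:
  B = 1.252 -> Y = 1.962 ✓
  B = 2.665 -> Y = 18.927 ✓
  B = 1.399 -> Y = 2.74 ✓
All samples match this transformation.

(b) B³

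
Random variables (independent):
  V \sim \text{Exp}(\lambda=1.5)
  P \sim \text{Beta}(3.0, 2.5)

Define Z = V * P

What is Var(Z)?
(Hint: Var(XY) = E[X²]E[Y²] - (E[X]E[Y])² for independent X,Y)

Var(XY) = E[X²]E[Y²] - (E[X]E[Y])²
E[V] = 0.66666667, Var(V) = 0.44444444
E[P] = 0.54545455, Var(P) = 0.038143675
E[V²] = 0.44444444 + 0.66666667² = 0.88888889
E[P²] = 0.038143675 + 0.54545455² = 0.33566434
Var(Z) = 0.88888889*0.33566434 - (0.66666667*0.54545455)²
= 0.2983683 - 0.1322314 = 0.16613689

0.16613689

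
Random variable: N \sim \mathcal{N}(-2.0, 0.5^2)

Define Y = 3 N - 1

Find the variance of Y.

For Y = aN + b: Var(Y) = a² * Var(N)
Var(N) = 0.5^2 = 0.25
Var(Y) = 3² * 0.25 = 9 * 0.25 = 2.25

2.25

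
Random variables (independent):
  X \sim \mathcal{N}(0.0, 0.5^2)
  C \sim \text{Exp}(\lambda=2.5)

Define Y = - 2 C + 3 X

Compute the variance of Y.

For independent RVs: Var(aX + bY) = a²Var(X) + b²Var(Y)
Var(X) = 0.25
Var(C) = 0.16
Var(Y) = 3²*0.25 + (-2)²*0.16
= 9*0.25 + 4*0.16 = 2.89

2.89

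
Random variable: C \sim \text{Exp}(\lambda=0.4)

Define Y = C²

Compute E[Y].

Using E[X²] = Var(X) + (E[X])²:
E[C] = 2.5
Var(C) = 1/0.4^2 = 6.25
E[C²] = 6.25 + 2.5² = 6.25 + 6.25 = 12.5

12.5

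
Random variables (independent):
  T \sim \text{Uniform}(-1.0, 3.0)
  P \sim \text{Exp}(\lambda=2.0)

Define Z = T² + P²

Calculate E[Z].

E[Z] = E[T²] + E[P²]
E[T²] = Var(T) + E[T]² = 1.3333333 + 1 = 2.3333333
E[P²] = Var(P) + E[P]² = 0.25 + 0.25 = 0.5
E[Z] = 2.3333333 + 0.5 = 2.8333333

2.8333333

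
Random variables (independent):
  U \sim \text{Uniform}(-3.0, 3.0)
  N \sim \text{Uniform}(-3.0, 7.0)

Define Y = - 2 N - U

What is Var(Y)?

For independent RVs: Var(aX + bY) = a²Var(X) + b²Var(Y)
Var(U) = 3
Var(N) = 8.3333333
Var(Y) = (-1)²*3 + (-2)²*8.3333333
= 1*3 + 4*8.3333333 = 36.333333

36.333333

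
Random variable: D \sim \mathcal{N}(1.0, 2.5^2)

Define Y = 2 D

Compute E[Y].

For Y = 2D:
E[Y] = 2 * E[D]
E[D] = 1.0 = 1
E[Y] = 2 * 1 = 2

2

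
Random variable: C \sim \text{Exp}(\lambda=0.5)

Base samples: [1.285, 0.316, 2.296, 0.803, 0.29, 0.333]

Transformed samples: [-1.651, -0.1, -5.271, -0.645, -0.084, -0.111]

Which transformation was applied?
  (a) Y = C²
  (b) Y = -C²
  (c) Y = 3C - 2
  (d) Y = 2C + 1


Checking option (b) Y = -C²:
  C = 1.285 -> Y = -1.651 ✓
  C = 0.316 -> Y = -0.1 ✓
  C = 2.296 -> Y = -5.271 ✓
All samples match this transformation.

(b) -C²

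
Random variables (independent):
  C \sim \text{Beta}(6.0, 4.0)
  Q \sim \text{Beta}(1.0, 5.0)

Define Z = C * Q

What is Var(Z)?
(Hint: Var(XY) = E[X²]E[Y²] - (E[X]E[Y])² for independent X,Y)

Var(XY) = E[X²]E[Y²] - (E[X]E[Y])²
E[C] = 0.6, Var(C) = 0.021818182
E[Q] = 0.16666667, Var(Q) = 0.01984127
E[C²] = 0.021818182 + 0.6² = 0.38181818
E[Q²] = 0.01984127 + 0.16666667² = 0.047619048
Var(Z) = 0.38181818*0.047619048 - (0.6*0.16666667)²
= 0.018181818 - 0.01 = 0.0081818182

0.0081818182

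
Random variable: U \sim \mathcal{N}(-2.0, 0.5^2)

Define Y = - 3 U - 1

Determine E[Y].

For Y = -3U - 1:
E[Y] = -3 * E[U] - 1
E[U] = -2.0 = -2
E[Y] = -3 * (-2) - 1 = 5

5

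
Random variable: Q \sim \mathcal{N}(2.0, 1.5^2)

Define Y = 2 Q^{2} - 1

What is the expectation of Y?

E[Y] = 2*E[Q²] - 1
E[Q] = 2
E[Q²] = Var(Q) + (E[Q])² = 2.25 + 4 = 6.25
E[Y] = 2*6.25 - 1 = 11.5

11.5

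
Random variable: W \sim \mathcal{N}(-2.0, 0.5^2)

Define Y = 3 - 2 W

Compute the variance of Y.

For Y = aW + b: Var(Y) = a² * Var(W)
Var(W) = 0.5^2 = 0.25
Var(Y) = (-2)² * 0.25 = 4 * 0.25 = 1

1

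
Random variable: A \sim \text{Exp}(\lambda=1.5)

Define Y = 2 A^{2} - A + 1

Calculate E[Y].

E[Y] = 2*E[A²] - 1*E[A] + 1
E[A] = 0.66666667
E[A²] = Var(A) + (E[A])² = 0.44444444 + 0.44444444 = 0.88888889
E[Y] = 2*0.88888889 - 1*0.66666667 + 1 = 2.1111111

2.1111111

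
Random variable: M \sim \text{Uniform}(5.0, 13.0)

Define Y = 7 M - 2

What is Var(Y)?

For Y = aM + b: Var(Y) = a² * Var(M)
Var(M) = (13 - 5)^2/12 = 5.3333333
Var(Y) = 7² * 5.3333333 = 49 * 5.3333333 = 261.33333

261.33333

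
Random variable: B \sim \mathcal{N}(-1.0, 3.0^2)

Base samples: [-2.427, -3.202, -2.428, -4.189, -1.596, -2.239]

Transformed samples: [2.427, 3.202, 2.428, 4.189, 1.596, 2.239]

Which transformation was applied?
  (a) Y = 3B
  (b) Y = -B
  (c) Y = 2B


Checking option (b) Y = -B:
  B = -2.427 -> Y = 2.427 ✓
  B = -3.202 -> Y = 3.202 ✓
  B = -2.428 -> Y = 2.428 ✓
All samples match this transformation.

(b) -B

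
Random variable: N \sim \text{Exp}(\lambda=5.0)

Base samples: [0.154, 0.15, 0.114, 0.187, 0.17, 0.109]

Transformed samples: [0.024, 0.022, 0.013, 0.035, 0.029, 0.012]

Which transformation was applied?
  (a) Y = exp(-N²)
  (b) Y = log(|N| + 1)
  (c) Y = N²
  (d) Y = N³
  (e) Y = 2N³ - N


Checking option (c) Y = N²:
  N = 0.154 -> Y = 0.024 ✓
  N = 0.15 -> Y = 0.022 ✓
  N = 0.114 -> Y = 0.013 ✓
All samples match this transformation.

(c) N²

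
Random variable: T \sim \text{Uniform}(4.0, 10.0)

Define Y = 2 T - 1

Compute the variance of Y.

For Y = aT + b: Var(Y) = a² * Var(T)
Var(T) = (10 - 4)^2/12 = 3
Var(Y) = 2² * 3 = 4 * 3 = 12

12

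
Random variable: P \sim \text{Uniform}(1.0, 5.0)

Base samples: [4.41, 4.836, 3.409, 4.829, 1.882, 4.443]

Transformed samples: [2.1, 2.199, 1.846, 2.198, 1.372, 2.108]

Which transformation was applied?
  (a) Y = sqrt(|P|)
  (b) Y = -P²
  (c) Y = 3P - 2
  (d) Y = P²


Checking option (a) Y = sqrt(|P|):
  P = 4.41 -> Y = 2.1 ✓
  P = 4.836 -> Y = 2.199 ✓
  P = 3.409 -> Y = 1.846 ✓
All samples match this transformation.

(a) sqrt(|P|)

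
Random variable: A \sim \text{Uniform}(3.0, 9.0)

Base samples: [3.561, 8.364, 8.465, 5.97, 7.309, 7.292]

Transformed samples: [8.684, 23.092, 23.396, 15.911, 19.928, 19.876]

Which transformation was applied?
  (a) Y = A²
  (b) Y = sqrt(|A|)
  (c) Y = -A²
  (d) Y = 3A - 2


Checking option (d) Y = 3A - 2:
  A = 3.561 -> Y = 8.684 ✓
  A = 8.364 -> Y = 23.092 ✓
  A = 8.465 -> Y = 23.396 ✓
All samples match this transformation.

(d) 3A - 2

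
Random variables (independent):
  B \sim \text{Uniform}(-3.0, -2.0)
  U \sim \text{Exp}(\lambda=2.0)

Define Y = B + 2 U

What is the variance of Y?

For independent RVs: Var(aX + bY) = a²Var(X) + b²Var(Y)
Var(B) = 0.083333333
Var(U) = 0.25
Var(Y) = 1²*0.083333333 + 2²*0.25
= 1*0.083333333 + 4*0.25 = 1.0833333

1.0833333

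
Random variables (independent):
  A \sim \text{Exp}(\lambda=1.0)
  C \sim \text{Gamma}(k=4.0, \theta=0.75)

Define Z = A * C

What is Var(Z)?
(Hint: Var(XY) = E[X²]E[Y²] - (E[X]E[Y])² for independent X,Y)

Var(XY) = E[X²]E[Y²] - (E[X]E[Y])²
E[A] = 1, Var(A) = 1
E[C] = 3, Var(C) = 2.25
E[A²] = 1 + 1² = 2
E[C²] = 2.25 + 3² = 11.25
Var(Z) = 2*11.25 - (1*3)²
= 22.5 - 9 = 13.5

13.5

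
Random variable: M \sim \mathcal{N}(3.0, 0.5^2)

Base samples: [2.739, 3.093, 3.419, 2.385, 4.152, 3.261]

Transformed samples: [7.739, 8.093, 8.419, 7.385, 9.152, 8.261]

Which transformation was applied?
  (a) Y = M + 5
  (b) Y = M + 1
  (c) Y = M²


Checking option (a) Y = M + 5:
  M = 2.739 -> Y = 7.739 ✓
  M = 3.093 -> Y = 8.093 ✓
  M = 3.419 -> Y = 8.419 ✓
All samples match this transformation.

(a) M + 5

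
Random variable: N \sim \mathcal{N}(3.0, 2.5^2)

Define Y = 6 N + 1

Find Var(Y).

For Y = aN + b: Var(Y) = a² * Var(N)
Var(N) = 2.5^2 = 6.25
Var(Y) = 6² * 6.25 = 36 * 6.25 = 225

225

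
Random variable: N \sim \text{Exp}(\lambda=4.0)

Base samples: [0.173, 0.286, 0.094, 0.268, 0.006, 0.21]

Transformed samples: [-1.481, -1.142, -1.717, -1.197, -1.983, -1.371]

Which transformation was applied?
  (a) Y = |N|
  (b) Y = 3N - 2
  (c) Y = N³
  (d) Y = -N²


Checking option (b) Y = 3N - 2:
  N = 0.173 -> Y = -1.481 ✓
  N = 0.286 -> Y = -1.142 ✓
  N = 0.094 -> Y = -1.717 ✓
All samples match this transformation.

(b) 3N - 2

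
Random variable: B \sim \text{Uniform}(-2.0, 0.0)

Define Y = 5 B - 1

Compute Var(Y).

For Y = aB + b: Var(Y) = a² * Var(B)
Var(B) = (0 + 2)^2/12 = 0.33333333
Var(Y) = 5² * 0.33333333 = 25 * 0.33333333 = 8.3333333

8.3333333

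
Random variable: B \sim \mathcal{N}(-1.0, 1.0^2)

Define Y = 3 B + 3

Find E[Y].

For Y = 3B + 3:
E[Y] = 3 * E[B] + 3
E[B] = -1.0 = -1
E[Y] = 3 * (-1) + 3 = 0

0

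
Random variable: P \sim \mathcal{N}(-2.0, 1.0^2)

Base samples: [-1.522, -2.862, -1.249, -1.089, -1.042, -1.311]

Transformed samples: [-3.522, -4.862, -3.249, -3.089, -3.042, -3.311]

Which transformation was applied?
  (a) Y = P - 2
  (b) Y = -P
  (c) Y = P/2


Checking option (a) Y = P - 2:
  P = -1.522 -> Y = -3.522 ✓
  P = -2.862 -> Y = -4.862 ✓
  P = -1.249 -> Y = -3.249 ✓
All samples match this transformation.

(a) P - 2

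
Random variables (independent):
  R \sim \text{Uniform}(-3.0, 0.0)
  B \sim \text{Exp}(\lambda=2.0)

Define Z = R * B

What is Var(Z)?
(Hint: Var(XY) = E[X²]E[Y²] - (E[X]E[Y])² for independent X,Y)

Var(XY) = E[X²]E[Y²] - (E[X]E[Y])²
E[R] = -1.5, Var(R) = 0.75
E[B] = 0.5, Var(B) = 0.25
E[R²] = 0.75 + (-1.5)² = 3
E[B²] = 0.25 + 0.5² = 0.5
Var(Z) = 3*0.5 - (-1.5*0.5)²
= 1.5 - 0.5625 = 0.9375

0.9375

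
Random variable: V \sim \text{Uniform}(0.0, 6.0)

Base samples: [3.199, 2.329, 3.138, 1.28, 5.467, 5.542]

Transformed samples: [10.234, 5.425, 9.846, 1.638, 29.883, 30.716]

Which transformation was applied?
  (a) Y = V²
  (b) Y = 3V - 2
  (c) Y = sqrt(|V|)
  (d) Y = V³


Checking option (a) Y = V²:
  V = 3.199 -> Y = 10.234 ✓
  V = 2.329 -> Y = 5.425 ✓
  V = 3.138 -> Y = 9.846 ✓
All samples match this transformation.

(a) V²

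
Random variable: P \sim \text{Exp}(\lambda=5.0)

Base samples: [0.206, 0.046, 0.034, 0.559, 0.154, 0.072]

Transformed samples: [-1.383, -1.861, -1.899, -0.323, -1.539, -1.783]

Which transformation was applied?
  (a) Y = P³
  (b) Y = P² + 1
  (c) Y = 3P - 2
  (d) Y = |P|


Checking option (c) Y = 3P - 2:
  P = 0.206 -> Y = -1.383 ✓
  P = 0.046 -> Y = -1.861 ✓
  P = 0.034 -> Y = -1.899 ✓
All samples match this transformation.

(c) 3P - 2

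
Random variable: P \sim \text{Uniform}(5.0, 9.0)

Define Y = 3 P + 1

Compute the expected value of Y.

For Y = 3P + 1:
E[Y] = 3 * E[P] + 1
E[P] = (5 + 9)/2 = 7
E[Y] = 3 * 7 + 1 = 22

22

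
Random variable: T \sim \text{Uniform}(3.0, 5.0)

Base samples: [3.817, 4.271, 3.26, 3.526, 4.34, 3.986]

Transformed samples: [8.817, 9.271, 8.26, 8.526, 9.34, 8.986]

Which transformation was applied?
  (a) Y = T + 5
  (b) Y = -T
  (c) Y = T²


Checking option (a) Y = T + 5:
  T = 3.817 -> Y = 8.817 ✓
  T = 4.271 -> Y = 9.271 ✓
  T = 3.26 -> Y = 8.26 ✓
All samples match this transformation.

(a) T + 5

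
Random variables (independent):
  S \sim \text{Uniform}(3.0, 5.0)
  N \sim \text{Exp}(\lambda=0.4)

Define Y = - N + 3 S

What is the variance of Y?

For independent RVs: Var(aX + bY) = a²Var(X) + b²Var(Y)
Var(S) = 0.33333333
Var(N) = 6.25
Var(Y) = 3²*0.33333333 + (-1)²*6.25
= 9*0.33333333 + 1*6.25 = 9.25

9.25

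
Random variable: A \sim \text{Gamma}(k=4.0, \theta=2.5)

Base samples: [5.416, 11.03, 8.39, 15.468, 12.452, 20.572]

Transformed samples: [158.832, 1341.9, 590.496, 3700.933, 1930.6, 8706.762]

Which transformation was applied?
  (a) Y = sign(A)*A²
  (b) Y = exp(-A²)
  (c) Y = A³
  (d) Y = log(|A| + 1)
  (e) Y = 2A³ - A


Checking option (c) Y = A³:
  A = 5.416 -> Y = 158.832 ✓
  A = 11.03 -> Y = 1341.9 ✓
  A = 8.39 -> Y = 590.496 ✓
All samples match this transformation.

(c) A³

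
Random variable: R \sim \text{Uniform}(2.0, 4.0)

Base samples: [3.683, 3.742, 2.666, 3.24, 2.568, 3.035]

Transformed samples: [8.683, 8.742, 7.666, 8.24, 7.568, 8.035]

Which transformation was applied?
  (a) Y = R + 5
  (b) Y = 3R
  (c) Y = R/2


Checking option (a) Y = R + 5:
  R = 3.683 -> Y = 8.683 ✓
  R = 3.742 -> Y = 8.742 ✓
  R = 2.666 -> Y = 7.666 ✓
All samples match this transformation.

(a) R + 5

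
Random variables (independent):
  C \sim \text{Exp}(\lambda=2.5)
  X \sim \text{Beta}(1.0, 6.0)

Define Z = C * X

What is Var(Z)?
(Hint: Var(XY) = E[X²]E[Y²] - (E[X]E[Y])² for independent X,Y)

Var(XY) = E[X²]E[Y²] - (E[X]E[Y])²
E[C] = 0.4, Var(C) = 0.16
E[X] = 0.14285714, Var(X) = 0.015306122
E[C²] = 0.16 + 0.4² = 0.32
E[X²] = 0.015306122 + 0.14285714² = 0.035714286
Var(Z) = 0.32*0.035714286 - (0.4*0.14285714)²
= 0.011428571 - 0.0032653061 = 0.0081632653

0.0081632653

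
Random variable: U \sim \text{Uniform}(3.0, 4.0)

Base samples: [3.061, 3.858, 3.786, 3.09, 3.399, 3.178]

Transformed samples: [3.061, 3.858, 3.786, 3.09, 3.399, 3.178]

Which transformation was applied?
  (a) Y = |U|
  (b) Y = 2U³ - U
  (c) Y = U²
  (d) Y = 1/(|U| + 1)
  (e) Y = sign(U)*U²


Checking option (a) Y = |U|:
  U = 3.061 -> Y = 3.061 ✓
  U = 3.858 -> Y = 3.858 ✓
  U = 3.786 -> Y = 3.786 ✓
All samples match this transformation.

(a) |U|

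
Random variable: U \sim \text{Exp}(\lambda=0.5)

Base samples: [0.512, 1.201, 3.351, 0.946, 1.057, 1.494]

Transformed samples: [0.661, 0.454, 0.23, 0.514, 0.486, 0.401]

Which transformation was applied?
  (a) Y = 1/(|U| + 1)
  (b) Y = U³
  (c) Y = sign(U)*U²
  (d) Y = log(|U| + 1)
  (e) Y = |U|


Checking option (a) Y = 1/(|U| + 1):
  U = 0.512 -> Y = 0.661 ✓
  U = 1.201 -> Y = 0.454 ✓
  U = 3.351 -> Y = 0.23 ✓
All samples match this transformation.

(a) 1/(|U| + 1)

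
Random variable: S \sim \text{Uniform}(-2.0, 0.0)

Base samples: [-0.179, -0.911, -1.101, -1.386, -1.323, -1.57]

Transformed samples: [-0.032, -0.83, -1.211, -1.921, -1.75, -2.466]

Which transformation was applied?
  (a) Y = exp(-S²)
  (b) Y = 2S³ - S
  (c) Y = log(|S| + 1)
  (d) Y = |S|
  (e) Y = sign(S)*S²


Checking option (e) Y = sign(S)*S²:
  S = -0.179 -> Y = -0.032 ✓
  S = -0.911 -> Y = -0.83 ✓
  S = -1.101 -> Y = -1.211 ✓
All samples match this transformation.

(e) sign(S)*S²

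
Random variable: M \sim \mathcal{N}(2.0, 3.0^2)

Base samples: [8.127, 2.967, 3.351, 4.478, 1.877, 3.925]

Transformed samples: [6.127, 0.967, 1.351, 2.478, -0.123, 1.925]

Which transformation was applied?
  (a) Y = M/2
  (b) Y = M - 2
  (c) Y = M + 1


Checking option (b) Y = M - 2:
  M = 8.127 -> Y = 6.127 ✓
  M = 2.967 -> Y = 0.967 ✓
  M = 3.351 -> Y = 1.351 ✓
All samples match this transformation.

(b) M - 2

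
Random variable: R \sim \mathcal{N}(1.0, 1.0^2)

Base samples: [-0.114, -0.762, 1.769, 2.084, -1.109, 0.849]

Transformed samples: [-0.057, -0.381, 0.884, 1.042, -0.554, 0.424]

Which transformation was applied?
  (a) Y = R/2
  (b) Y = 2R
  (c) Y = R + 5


Checking option (a) Y = R/2:
  R = -0.114 -> Y = -0.057 ✓
  R = -0.762 -> Y = -0.381 ✓
  R = 1.769 -> Y = 0.884 ✓
All samples match this transformation.

(a) R/2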